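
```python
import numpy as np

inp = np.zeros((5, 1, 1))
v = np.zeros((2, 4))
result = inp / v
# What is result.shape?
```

(5, 2, 4)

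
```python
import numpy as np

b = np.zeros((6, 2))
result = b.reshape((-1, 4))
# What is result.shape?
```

(3, 4)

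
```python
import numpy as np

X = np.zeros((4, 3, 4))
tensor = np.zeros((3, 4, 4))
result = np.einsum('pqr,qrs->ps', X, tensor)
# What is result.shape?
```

(4, 4)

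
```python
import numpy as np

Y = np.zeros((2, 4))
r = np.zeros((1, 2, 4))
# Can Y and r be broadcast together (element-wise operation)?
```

Yes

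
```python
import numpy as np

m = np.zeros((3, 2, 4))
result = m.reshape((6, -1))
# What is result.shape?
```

(6, 4)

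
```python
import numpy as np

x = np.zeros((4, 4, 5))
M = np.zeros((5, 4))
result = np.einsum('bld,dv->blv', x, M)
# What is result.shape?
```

(4, 4, 4)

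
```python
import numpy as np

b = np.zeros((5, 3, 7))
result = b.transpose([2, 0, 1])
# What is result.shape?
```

(7, 5, 3)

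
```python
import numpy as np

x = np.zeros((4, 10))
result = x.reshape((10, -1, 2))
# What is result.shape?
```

(10, 2, 2)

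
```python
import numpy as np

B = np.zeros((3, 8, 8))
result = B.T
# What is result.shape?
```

(8, 8, 3)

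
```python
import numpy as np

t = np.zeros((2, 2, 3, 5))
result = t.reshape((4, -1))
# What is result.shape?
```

(4, 15)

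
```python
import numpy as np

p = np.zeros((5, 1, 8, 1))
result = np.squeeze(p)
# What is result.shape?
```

(5, 8)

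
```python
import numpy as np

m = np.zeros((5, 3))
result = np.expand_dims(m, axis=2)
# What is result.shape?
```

(5, 3, 1)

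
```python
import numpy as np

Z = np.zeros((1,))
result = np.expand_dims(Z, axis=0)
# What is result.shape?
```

(1, 1)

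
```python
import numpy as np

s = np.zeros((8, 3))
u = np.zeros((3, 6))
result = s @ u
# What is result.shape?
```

(8, 6)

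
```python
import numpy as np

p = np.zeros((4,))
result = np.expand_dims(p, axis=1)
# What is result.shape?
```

(4, 1)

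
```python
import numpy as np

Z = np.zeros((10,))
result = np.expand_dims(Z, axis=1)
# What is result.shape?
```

(10, 1)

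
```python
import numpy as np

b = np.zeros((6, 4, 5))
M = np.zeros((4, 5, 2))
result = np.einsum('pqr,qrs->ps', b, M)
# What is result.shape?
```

(6, 2)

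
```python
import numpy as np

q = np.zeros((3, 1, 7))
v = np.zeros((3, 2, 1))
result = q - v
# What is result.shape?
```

(3, 2, 7)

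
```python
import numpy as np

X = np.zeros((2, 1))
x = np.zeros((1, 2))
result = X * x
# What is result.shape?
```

(2, 2)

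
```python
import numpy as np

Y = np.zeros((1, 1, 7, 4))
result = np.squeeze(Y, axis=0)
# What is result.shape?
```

(1, 7, 4)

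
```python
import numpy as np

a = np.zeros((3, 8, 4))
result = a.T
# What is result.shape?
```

(4, 8, 3)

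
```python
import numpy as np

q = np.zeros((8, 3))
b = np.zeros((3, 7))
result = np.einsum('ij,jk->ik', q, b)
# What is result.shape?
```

(8, 7)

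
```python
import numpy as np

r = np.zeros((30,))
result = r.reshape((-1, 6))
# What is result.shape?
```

(5, 6)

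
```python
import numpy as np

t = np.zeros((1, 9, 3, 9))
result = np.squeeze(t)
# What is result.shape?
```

(9, 3, 9)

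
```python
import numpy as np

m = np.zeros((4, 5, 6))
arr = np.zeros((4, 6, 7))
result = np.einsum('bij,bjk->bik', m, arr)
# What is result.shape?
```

(4, 5, 7)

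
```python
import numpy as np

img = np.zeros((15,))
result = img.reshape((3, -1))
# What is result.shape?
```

(3, 5)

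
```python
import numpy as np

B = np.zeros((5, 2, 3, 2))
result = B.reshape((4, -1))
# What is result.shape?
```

(4, 15)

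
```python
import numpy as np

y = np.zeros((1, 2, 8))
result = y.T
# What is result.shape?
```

(8, 2, 1)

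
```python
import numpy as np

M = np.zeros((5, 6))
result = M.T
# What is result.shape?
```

(6, 5)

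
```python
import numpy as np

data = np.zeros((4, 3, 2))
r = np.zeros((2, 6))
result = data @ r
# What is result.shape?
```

(4, 3, 6)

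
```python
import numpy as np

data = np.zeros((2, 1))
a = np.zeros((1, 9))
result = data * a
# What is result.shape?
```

(2, 9)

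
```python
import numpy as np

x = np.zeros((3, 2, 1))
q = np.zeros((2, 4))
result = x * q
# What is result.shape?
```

(3, 2, 4)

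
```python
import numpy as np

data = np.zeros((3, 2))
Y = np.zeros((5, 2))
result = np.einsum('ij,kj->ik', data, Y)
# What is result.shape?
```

(3, 5)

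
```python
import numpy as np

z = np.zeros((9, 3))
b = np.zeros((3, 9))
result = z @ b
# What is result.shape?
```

(9, 9)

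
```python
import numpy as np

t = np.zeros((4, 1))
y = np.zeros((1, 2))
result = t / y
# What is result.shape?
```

(4, 2)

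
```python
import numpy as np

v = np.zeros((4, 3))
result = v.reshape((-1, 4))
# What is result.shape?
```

(3, 4)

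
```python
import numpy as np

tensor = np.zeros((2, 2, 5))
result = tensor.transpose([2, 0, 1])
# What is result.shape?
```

(5, 2, 2)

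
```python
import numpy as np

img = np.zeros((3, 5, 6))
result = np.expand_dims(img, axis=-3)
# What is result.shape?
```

(3, 1, 5, 6)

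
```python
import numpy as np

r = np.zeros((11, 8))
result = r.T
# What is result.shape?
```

(8, 11)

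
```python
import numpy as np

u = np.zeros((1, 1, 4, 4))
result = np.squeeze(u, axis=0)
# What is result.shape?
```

(1, 4, 4)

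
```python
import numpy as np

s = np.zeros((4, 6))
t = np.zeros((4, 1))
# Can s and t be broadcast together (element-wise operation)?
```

Yes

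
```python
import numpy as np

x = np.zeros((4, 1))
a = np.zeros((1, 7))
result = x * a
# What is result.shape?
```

(4, 7)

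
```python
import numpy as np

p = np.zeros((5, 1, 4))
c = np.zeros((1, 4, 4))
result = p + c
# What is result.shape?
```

(5, 4, 4)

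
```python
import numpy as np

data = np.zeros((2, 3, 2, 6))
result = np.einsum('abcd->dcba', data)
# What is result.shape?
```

(6, 2, 3, 2)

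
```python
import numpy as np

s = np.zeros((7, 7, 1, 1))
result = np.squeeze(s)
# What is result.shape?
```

(7, 7)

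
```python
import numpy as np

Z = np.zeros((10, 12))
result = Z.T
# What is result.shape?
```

(12, 10)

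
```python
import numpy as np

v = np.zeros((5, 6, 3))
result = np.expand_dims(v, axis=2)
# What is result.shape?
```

(5, 6, 1, 3)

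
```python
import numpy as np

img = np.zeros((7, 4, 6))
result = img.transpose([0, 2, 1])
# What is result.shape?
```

(7, 6, 4)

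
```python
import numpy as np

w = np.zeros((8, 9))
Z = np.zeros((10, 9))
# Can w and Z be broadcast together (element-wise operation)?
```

No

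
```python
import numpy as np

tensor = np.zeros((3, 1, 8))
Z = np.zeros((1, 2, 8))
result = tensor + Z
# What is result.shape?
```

(3, 2, 8)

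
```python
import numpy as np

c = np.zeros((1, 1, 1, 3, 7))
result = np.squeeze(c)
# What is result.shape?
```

(3, 7)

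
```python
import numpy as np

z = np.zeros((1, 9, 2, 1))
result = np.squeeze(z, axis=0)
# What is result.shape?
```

(9, 2, 1)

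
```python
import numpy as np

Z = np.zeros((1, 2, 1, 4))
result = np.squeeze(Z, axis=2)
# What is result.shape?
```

(1, 2, 4)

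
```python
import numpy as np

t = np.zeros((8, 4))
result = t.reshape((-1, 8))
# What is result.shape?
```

(4, 8)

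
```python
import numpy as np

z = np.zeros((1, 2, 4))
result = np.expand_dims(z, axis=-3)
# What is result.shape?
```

(1, 1, 2, 4)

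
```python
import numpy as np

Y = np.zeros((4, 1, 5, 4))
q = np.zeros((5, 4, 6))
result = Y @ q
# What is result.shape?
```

(4, 5, 5, 6)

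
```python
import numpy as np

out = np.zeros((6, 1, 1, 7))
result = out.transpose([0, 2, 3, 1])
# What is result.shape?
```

(6, 1, 7, 1)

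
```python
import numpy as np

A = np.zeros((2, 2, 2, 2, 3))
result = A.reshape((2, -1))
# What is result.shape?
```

(2, 24)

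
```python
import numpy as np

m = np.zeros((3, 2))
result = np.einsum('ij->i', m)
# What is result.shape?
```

(3,)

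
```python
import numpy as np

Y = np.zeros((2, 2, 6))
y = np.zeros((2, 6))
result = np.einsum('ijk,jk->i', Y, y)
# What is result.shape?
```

(2,)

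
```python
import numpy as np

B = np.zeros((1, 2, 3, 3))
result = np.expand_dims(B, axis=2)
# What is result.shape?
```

(1, 2, 1, 3, 3)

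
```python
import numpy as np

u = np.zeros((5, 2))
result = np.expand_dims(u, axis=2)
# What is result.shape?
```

(5, 2, 1)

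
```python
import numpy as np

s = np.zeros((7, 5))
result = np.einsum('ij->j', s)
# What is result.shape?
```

(5,)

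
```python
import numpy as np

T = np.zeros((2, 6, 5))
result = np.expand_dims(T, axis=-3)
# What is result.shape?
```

(2, 1, 6, 5)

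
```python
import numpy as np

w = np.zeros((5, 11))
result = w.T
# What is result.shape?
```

(11, 5)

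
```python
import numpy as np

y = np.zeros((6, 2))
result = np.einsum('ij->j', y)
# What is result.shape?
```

(2,)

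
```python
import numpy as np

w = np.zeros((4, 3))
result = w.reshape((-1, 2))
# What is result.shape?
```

(6, 2)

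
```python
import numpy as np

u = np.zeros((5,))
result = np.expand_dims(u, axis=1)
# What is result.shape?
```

(5, 1)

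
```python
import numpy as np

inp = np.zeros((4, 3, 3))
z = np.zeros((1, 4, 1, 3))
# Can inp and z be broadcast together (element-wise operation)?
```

Yes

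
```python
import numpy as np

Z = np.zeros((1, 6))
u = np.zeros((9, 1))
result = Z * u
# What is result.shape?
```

(9, 6)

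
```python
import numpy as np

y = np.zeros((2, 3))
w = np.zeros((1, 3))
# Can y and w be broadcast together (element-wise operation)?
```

Yes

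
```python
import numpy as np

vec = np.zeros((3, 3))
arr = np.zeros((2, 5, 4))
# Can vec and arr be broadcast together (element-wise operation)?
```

No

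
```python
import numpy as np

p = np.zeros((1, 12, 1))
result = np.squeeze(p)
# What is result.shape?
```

(12,)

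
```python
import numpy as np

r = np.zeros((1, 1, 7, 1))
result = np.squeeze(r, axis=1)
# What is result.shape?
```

(1, 7, 1)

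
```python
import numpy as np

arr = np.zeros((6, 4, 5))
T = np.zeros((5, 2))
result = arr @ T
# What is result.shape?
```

(6, 4, 2)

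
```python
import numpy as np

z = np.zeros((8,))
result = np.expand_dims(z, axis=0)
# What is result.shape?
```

(1, 8)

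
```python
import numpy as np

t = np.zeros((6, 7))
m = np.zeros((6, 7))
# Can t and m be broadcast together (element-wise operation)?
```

Yes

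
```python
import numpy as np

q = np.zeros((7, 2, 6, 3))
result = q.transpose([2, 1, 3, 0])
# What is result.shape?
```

(6, 2, 3, 7)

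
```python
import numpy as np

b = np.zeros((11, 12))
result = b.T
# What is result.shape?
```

(12, 11)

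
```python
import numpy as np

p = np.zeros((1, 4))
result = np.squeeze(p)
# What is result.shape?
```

(4,)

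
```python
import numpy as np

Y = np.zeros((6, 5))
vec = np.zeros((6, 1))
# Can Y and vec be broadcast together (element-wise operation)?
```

Yes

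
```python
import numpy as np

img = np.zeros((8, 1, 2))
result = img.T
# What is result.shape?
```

(2, 1, 8)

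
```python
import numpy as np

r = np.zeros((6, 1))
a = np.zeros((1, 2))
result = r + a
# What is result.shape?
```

(6, 2)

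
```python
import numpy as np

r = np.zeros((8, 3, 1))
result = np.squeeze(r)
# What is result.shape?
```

(8, 3)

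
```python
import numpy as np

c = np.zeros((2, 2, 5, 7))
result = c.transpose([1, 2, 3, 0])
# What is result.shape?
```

(2, 5, 7, 2)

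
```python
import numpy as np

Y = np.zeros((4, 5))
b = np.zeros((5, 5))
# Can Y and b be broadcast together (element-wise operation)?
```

No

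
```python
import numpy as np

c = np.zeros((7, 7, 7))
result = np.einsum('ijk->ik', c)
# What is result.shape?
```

(7, 7)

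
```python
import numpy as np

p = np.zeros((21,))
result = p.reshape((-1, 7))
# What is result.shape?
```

(3, 7)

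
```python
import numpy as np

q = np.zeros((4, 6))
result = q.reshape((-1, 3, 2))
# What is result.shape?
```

(4, 3, 2)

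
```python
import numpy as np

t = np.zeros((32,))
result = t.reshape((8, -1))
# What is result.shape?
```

(8, 4)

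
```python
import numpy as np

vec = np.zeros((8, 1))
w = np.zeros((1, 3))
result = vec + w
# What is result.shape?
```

(8, 3)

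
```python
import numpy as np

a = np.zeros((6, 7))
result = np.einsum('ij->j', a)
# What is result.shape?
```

(7,)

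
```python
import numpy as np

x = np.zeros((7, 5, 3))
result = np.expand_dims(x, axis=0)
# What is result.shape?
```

(1, 7, 5, 3)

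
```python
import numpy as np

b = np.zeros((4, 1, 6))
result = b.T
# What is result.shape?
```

(6, 1, 4)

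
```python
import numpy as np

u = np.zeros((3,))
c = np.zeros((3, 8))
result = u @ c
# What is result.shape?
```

(8,)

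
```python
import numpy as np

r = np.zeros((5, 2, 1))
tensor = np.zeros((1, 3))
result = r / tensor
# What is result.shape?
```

(5, 2, 3)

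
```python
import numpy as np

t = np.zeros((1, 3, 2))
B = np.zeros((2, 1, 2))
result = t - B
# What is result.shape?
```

(2, 3, 2)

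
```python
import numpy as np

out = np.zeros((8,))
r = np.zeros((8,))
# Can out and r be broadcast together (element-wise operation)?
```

Yes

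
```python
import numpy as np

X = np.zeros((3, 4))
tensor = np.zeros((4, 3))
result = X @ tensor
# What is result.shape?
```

(3, 3)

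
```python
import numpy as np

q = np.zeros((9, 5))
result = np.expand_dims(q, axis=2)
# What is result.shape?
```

(9, 5, 1)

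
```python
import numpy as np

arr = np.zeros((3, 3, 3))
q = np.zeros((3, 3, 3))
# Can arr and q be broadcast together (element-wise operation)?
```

Yes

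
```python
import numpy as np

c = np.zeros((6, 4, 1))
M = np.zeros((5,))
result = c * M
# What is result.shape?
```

(6, 4, 5)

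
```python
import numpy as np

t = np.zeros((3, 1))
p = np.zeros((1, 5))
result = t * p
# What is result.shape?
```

(3, 5)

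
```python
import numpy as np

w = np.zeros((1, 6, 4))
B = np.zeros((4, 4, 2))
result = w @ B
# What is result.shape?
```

(4, 6, 2)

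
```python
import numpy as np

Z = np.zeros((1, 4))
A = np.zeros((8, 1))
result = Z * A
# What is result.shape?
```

(8, 4)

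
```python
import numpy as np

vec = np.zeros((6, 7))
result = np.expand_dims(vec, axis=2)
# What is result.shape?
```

(6, 7, 1)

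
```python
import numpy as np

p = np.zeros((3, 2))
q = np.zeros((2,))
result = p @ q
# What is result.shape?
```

(3,)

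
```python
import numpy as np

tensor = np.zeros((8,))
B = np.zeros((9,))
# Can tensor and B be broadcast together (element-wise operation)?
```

No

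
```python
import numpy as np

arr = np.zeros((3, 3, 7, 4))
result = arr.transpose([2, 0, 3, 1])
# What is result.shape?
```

(7, 3, 4, 3)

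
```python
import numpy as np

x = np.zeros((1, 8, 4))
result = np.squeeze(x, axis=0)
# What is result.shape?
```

(8, 4)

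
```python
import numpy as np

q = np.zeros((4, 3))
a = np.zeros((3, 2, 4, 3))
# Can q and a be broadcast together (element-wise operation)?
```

Yes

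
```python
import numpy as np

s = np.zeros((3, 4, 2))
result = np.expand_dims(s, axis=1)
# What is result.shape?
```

(3, 1, 4, 2)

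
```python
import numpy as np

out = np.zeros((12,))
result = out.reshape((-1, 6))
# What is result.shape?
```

(2, 6)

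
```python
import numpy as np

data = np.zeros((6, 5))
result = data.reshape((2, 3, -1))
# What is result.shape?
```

(2, 3, 5)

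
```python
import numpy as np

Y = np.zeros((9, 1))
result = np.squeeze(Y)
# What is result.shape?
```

(9,)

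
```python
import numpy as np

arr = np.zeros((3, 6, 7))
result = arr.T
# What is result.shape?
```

(7, 6, 3)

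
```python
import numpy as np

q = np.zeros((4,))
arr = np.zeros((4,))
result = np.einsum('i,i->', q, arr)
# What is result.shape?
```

()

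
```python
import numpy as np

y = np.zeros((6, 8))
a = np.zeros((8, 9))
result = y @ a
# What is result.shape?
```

(6, 9)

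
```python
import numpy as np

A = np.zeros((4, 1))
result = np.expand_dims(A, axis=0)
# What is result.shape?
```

(1, 4, 1)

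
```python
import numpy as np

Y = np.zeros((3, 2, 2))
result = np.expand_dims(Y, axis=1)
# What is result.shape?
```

(3, 1, 2, 2)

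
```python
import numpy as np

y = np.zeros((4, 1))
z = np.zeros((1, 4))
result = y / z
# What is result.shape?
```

(4, 4)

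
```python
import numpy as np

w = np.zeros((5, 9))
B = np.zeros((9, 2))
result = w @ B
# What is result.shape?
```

(5, 2)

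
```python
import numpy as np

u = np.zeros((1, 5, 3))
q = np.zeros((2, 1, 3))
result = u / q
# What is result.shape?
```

(2, 5, 3)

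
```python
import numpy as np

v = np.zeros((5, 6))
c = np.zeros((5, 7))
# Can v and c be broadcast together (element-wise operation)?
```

No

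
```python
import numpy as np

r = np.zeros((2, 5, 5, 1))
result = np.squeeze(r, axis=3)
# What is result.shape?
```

(2, 5, 5)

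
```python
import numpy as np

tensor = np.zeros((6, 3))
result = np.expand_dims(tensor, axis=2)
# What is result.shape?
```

(6, 3, 1)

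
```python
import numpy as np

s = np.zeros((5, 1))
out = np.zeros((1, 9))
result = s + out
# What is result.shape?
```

(5, 9)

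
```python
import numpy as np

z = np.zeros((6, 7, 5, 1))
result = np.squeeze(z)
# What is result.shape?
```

(6, 7, 5)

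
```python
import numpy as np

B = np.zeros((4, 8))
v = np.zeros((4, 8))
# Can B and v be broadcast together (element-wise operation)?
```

Yes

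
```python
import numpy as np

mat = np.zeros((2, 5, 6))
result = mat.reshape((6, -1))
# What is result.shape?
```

(6, 10)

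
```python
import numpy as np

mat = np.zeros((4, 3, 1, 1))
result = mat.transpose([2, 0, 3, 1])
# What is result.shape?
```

(1, 4, 1, 3)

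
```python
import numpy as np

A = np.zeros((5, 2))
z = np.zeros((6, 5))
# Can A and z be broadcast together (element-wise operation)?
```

No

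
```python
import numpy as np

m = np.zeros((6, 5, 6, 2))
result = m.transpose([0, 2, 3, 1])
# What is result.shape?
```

(6, 6, 2, 5)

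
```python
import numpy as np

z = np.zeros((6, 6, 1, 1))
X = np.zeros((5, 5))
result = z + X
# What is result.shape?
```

(6, 6, 5, 5)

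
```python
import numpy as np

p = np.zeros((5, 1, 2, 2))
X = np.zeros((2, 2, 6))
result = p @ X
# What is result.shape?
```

(5, 2, 2, 6)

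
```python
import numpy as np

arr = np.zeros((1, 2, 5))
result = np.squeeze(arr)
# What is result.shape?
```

(2, 5)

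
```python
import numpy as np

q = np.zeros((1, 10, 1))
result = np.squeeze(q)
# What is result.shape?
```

(10,)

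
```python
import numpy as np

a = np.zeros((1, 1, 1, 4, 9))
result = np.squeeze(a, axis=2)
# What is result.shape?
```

(1, 1, 4, 9)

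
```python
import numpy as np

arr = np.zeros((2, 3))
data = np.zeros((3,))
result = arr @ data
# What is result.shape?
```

(2,)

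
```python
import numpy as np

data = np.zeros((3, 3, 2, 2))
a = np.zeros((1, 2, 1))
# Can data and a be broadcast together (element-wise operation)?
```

Yes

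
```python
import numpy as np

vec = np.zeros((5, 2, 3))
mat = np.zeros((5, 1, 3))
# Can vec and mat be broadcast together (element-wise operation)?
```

Yes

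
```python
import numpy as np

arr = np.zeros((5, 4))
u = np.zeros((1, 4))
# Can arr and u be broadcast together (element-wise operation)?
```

Yes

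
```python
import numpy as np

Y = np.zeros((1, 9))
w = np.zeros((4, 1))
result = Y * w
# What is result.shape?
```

(4, 9)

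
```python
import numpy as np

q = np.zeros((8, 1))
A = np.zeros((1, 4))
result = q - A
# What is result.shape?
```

(8, 4)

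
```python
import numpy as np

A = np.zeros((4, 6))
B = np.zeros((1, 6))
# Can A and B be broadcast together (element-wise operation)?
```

Yes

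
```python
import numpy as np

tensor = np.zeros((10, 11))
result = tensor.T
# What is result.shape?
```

(11, 10)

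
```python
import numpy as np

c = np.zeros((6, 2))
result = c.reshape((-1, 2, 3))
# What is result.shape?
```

(2, 2, 3)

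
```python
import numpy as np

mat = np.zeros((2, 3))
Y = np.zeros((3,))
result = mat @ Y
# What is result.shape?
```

(2,)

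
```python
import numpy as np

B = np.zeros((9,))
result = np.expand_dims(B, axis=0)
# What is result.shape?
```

(1, 9)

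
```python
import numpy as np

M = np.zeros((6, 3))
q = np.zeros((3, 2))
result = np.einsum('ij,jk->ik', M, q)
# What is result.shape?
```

(6, 2)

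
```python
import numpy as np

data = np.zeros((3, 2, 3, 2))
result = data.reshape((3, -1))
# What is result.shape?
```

(3, 12)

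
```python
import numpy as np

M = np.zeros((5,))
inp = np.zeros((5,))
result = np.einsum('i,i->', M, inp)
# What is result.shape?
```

()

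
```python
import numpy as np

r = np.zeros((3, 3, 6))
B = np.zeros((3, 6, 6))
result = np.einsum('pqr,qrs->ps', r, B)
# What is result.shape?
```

(3, 6)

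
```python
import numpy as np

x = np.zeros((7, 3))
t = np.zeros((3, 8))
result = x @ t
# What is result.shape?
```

(7, 8)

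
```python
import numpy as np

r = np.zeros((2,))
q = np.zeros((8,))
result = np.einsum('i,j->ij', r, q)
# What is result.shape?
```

(2, 8)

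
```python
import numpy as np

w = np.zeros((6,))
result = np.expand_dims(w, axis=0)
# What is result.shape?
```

(1, 6)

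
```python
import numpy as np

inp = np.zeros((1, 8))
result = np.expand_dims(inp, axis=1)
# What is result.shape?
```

(1, 1, 8)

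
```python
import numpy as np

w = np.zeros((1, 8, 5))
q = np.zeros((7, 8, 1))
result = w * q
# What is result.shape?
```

(7, 8, 5)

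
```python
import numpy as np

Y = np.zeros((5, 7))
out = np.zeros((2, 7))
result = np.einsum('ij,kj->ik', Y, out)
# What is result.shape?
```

(5, 2)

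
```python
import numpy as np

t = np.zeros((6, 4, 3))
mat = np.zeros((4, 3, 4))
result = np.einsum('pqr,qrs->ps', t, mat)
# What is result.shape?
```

(6, 4)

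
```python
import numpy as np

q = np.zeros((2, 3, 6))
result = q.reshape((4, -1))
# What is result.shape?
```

(4, 9)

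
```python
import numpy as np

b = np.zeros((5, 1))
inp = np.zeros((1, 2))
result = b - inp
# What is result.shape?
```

(5, 2)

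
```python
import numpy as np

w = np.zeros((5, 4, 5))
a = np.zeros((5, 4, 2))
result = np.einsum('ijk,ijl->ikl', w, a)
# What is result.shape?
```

(5, 5, 2)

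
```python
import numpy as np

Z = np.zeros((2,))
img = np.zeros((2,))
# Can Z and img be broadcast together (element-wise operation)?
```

Yes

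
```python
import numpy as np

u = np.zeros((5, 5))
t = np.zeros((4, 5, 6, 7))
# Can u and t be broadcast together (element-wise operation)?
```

No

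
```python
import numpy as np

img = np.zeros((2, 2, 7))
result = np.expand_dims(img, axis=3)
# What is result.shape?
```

(2, 2, 7, 1)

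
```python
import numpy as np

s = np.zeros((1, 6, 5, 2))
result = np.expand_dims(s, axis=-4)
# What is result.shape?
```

(1, 1, 6, 5, 2)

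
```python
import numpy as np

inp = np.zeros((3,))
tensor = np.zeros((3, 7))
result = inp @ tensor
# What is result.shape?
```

(7,)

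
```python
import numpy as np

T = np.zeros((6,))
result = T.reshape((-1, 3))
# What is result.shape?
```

(2, 3)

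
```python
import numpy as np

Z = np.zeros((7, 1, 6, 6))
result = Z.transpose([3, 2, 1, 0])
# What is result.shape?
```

(6, 6, 1, 7)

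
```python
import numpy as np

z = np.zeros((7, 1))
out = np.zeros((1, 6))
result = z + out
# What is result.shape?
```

(7, 6)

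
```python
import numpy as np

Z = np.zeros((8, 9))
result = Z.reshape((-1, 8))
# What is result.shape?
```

(9, 8)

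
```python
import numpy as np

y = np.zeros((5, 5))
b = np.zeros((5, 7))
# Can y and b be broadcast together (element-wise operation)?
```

No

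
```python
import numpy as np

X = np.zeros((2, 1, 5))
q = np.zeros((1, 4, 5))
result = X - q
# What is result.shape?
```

(2, 4, 5)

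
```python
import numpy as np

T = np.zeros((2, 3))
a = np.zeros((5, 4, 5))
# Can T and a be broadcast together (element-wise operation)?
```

No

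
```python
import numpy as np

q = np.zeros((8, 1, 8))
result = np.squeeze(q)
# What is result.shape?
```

(8, 8)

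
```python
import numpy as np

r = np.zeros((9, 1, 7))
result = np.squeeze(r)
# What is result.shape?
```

(9, 7)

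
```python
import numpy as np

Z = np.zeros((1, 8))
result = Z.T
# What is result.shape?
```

(8, 1)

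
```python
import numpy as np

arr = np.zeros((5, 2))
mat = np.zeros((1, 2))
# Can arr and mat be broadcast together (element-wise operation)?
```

Yes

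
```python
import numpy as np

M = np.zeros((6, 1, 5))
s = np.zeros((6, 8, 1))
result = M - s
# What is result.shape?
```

(6, 8, 5)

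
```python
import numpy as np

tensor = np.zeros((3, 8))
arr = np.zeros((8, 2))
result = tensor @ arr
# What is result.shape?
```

(3, 2)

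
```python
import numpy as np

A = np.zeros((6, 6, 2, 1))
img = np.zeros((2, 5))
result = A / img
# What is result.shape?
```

(6, 6, 2, 5)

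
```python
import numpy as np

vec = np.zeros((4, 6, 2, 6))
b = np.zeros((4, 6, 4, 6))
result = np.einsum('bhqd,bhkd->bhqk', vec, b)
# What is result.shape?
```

(4, 6, 2, 4)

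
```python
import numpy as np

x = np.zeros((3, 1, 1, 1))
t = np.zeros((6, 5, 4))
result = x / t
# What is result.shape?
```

(3, 6, 5, 4)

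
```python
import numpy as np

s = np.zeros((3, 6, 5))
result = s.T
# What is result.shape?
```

(5, 6, 3)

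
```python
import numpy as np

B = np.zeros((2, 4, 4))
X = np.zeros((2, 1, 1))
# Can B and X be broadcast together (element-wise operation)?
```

Yes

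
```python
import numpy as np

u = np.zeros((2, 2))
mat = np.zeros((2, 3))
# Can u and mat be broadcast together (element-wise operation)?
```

No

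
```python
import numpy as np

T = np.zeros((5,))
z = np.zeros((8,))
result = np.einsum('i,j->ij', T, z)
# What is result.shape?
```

(5, 8)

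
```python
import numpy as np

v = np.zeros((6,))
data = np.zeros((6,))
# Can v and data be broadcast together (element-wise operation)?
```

Yes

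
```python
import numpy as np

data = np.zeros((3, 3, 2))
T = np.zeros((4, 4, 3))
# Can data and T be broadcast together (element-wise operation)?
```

No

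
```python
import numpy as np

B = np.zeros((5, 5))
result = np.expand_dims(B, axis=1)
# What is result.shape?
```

(5, 1, 5)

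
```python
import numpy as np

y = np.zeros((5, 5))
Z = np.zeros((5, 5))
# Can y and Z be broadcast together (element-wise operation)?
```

Yes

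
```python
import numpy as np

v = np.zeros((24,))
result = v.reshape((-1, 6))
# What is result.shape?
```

(4, 6)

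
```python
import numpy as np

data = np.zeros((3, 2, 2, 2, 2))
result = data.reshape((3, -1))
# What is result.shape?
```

(3, 16)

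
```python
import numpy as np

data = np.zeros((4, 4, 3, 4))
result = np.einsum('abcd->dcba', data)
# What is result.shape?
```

(4, 3, 4, 4)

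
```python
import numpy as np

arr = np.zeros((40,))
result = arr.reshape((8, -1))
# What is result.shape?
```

(8, 5)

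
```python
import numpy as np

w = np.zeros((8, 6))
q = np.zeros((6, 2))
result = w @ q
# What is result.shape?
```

(8, 2)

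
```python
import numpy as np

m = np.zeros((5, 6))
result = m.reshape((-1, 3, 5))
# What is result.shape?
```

(2, 3, 5)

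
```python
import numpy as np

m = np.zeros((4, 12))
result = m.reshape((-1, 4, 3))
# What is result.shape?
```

(4, 4, 3)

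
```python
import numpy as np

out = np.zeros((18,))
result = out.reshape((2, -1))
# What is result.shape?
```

(2, 9)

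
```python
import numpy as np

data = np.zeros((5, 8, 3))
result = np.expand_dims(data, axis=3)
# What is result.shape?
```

(5, 8, 3, 1)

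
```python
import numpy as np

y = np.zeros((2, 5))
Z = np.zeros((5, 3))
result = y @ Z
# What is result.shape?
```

(2, 3)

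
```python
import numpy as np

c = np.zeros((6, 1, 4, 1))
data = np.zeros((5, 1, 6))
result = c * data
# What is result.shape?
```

(6, 5, 4, 6)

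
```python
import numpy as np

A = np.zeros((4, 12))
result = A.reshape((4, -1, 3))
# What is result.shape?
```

(4, 4, 3)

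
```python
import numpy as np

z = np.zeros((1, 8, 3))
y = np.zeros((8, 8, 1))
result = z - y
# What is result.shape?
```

(8, 8, 3)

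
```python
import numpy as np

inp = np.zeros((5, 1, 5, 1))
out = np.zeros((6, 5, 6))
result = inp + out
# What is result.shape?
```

(5, 6, 5, 6)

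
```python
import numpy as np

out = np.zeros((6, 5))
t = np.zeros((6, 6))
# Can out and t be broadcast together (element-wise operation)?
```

No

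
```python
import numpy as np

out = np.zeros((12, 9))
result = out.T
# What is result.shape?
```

(9, 12)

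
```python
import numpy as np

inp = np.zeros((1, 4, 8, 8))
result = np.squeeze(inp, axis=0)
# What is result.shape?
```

(4, 8, 8)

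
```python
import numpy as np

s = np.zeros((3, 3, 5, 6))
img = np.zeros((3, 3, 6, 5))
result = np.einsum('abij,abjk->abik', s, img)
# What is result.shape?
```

(3, 3, 5, 5)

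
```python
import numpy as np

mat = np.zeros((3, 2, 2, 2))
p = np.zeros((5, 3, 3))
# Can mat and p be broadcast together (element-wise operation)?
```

No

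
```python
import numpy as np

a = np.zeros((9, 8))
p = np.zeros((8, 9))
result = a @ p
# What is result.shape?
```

(9, 9)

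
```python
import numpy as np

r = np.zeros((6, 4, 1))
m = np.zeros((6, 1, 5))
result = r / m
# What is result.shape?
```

(6, 4, 5)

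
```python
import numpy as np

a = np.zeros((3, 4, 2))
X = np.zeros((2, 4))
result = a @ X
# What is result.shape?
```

(3, 4, 4)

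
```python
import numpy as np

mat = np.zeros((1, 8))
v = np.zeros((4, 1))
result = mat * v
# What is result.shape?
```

(4, 8)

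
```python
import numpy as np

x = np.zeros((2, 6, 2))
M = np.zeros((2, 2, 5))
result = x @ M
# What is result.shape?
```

(2, 6, 5)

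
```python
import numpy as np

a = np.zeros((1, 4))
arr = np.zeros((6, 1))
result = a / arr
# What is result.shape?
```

(6, 4)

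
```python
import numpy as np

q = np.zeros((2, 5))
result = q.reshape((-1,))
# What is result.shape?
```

(10,)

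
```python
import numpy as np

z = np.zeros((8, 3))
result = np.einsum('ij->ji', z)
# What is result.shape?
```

(3, 8)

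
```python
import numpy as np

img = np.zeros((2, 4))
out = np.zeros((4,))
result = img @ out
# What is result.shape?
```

(2,)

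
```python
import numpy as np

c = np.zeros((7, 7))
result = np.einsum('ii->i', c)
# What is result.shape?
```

(7,)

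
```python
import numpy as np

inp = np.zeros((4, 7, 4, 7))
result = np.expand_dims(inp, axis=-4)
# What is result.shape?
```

(4, 1, 7, 4, 7)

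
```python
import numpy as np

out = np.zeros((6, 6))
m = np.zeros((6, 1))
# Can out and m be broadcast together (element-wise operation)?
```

Yes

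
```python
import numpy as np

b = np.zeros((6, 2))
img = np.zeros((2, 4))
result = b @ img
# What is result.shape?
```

(6, 4)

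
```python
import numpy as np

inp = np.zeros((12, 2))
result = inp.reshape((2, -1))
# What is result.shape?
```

(2, 12)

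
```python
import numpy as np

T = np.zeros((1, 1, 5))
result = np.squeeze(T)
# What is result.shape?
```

(5,)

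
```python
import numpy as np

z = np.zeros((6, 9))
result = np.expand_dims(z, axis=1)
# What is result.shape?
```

(6, 1, 9)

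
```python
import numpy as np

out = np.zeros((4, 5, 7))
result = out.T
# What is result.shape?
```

(7, 5, 4)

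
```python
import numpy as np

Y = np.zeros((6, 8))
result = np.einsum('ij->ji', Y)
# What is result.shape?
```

(8, 6)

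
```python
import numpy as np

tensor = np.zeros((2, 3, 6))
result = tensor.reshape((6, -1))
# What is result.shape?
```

(6, 6)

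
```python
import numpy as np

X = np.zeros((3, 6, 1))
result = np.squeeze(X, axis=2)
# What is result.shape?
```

(3, 6)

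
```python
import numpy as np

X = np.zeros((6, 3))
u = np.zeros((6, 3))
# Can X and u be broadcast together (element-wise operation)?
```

Yes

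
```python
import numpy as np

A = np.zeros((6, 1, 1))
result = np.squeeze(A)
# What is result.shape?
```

(6,)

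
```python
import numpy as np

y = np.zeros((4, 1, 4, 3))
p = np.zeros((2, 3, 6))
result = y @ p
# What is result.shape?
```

(4, 2, 4, 6)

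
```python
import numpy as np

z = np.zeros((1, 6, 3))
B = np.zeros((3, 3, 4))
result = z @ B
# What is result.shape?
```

(3, 6, 4)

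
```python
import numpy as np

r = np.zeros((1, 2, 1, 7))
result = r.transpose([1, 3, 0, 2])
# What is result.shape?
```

(2, 7, 1, 1)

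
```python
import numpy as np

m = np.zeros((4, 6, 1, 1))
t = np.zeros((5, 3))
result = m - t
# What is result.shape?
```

(4, 6, 5, 3)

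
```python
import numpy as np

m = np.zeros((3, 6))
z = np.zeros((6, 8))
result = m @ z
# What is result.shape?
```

(3, 8)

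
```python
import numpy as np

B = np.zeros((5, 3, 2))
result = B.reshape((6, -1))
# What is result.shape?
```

(6, 5)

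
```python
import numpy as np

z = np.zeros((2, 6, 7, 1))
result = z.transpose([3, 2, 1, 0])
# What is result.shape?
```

(1, 7, 6, 2)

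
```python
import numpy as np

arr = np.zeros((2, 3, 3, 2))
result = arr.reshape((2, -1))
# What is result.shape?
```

(2, 18)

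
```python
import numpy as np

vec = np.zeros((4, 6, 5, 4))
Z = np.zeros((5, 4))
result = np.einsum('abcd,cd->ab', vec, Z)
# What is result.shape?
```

(4, 6)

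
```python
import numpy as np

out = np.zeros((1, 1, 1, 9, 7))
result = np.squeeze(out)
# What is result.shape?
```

(9, 7)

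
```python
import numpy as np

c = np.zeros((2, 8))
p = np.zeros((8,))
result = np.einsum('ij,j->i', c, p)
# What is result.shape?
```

(2,)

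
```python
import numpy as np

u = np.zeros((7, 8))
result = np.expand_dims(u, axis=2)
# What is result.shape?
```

(7, 8, 1)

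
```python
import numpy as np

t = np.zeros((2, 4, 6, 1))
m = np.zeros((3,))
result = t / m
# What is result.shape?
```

(2, 4, 6, 3)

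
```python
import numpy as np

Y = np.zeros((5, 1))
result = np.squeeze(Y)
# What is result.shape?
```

(5,)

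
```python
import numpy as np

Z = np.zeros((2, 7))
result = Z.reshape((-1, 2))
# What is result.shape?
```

(7, 2)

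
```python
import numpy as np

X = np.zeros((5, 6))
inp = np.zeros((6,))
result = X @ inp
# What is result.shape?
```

(5,)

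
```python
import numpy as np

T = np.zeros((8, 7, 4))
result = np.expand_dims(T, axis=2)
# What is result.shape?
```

(8, 7, 1, 4)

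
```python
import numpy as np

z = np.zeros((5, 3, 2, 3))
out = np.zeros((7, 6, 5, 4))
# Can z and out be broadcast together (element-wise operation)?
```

No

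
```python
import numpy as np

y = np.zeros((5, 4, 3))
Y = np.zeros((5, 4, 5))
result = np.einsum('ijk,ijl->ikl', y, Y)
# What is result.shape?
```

(5, 3, 5)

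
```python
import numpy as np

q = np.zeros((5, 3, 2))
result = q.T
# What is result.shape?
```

(2, 3, 5)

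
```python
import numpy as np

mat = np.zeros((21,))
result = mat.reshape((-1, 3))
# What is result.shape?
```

(7, 3)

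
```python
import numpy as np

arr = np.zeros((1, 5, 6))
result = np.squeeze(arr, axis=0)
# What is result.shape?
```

(5, 6)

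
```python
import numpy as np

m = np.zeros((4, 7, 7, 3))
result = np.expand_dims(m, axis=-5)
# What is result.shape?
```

(1, 4, 7, 7, 3)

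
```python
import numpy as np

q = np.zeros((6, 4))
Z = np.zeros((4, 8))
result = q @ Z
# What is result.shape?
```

(6, 8)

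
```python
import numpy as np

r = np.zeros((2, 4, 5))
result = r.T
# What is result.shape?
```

(5, 4, 2)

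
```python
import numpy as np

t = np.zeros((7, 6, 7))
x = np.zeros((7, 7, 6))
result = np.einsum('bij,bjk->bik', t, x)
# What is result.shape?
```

(7, 6, 6)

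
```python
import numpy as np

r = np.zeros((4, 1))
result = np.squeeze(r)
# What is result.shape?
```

(4,)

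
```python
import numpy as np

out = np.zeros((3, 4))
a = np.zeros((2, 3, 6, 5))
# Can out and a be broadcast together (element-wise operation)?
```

No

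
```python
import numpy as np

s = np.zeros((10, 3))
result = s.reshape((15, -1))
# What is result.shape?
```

(15, 2)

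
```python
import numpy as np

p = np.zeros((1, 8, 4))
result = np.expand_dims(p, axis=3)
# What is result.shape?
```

(1, 8, 4, 1)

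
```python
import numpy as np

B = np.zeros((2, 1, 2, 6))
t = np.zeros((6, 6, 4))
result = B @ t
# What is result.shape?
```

(2, 6, 2, 4)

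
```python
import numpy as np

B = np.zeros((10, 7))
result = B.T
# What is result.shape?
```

(7, 10)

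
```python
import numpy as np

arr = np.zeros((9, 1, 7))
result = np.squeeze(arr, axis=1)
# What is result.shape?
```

(9, 7)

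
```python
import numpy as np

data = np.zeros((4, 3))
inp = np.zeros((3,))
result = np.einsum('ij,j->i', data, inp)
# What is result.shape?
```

(4,)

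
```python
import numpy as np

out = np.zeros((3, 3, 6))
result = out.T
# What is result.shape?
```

(6, 3, 3)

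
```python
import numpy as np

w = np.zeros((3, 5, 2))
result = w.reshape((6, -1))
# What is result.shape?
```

(6, 5)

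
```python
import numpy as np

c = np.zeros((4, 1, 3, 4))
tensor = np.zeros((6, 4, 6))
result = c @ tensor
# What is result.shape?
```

(4, 6, 3, 6)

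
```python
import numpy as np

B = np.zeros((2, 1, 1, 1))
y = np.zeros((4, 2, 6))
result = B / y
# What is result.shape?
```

(2, 4, 2, 6)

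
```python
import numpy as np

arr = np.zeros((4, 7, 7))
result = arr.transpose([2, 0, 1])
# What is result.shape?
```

(7, 4, 7)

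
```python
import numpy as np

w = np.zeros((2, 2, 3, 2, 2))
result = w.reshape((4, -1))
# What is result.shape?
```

(4, 12)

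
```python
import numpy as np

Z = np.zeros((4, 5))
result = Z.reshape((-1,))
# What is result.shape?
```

(20,)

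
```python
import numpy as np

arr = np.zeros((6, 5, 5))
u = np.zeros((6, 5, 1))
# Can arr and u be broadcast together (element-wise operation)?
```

Yes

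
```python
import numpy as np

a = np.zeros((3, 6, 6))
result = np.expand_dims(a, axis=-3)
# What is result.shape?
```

(3, 1, 6, 6)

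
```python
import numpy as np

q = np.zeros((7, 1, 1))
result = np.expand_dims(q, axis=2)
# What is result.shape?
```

(7, 1, 1, 1)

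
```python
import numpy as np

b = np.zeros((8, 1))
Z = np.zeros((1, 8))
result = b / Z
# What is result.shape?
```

(8, 8)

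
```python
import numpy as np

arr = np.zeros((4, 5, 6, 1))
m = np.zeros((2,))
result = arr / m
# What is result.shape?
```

(4, 5, 6, 2)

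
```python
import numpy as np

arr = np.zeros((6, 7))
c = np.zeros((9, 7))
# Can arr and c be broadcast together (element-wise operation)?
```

No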